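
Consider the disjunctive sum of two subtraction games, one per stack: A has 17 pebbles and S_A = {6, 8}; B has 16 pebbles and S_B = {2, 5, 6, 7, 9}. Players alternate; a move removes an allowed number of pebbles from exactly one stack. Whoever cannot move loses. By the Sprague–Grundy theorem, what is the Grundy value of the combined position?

Stack A, S = {6, 8}:
n :  0  1  2  3  4  5  6  7  8  9 10 11 12 13 14 15 16 17
G :  0  0  0  0  0  0  1  1  1  1  1  1  2  2  0  0  0  0
G_A(17) = 0.
Stack B, S = {2, 5, 6, 7, 9}:
G(0) = 0
G(1) = mex{} = 0
G(2) = mex{0} = 1
G(3) = mex{0} = 1
G(4) = mex{1} = 0
G(5) = mex{1,0} = 2
G(6) = mex{0,0,0} = 1
G(7) = mex{2,1,0,0} = 3
G(8) = mex{1,1,1,0} = 2
G(9) = mex{3,0,1,1,0} = 2
G(10) = mex{2,2,0,1,0} = 3
G(11) = mex{2,1,2,0,1} = 3
G(12) = mex{3,3,1,2,1} = 0
G(13) = mex{3,2,3,1,0} = 4
G(14) = mex{0,2,2,3,2} = 1
G(15) = mex{4,3,2,2,1} = 0
G(16) = mex{1,3,3,2,3} = 0
G_B(16) = 0.
Combined Grundy value = 0 ⊕ 0 = 0.

0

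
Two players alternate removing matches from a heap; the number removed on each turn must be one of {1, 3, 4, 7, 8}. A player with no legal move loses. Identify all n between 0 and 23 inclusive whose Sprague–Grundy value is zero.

0, 2, 11, 13, 22

n :  0  1  2  3  4  5  6  7  8  9 10 11 12 13 14 15 16 17 18 19 20 21 22 23
G :  0  1  0  1  2  3  2  3  4  5  4  0  1  0  1  2  3  2  3  4  5  4  0  1
P-positions are exactly the n with G(n) = 0.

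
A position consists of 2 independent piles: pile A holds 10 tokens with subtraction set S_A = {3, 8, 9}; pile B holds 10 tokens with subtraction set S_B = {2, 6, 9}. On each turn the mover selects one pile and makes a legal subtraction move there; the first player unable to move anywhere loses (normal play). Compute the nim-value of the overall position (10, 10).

0

Pile A, S = {3, 8, 9}:
G(0) = 0
G(1) = mex{} = 0
G(2) = mex{} = 0
G(3) = mex{0} = 1
G(4) = mex{0} = 1
G(5) = mex{0} = 1
G(6) = mex{1} = 0
G(7) = mex{1} = 0
G(8) = mex{1,0} = 2
G(9) = mex{0,0,0} = 1
G(10) = mex{0,0,0} = 1
G_A(10) = 1.
Pile B, S = {2, 6, 9}:
G(0) = 0
G(1) = mex{} = 0
G(2) = mex{0} = 1
G(3) = mex{0} = 1
G(4) = mex{1} = 0
G(5) = mex{1} = 0
G(6) = mex{0,0} = 1
G(7) = mex{0,0} = 1
G(8) = mex{1,1} = 0
G(9) = mex{1,1,0} = 2
G(10) = mex{0,0,0} = 1
G_B(10) = 1.
Combined Grundy value = 1 ⊕ 1 = 0.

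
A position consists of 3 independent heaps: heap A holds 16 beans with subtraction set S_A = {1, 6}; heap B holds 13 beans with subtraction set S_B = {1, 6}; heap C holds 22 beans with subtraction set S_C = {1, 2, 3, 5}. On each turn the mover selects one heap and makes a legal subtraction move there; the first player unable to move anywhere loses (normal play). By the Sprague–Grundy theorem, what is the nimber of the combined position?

Heap A, S = {1, 6}:
n :  0  1  2  3  4  5  6  7  8  9 10 11 12 13 14 15 16
G :  0  1  0  1  0  1  2  0  1  0  1  0  1  2  0  1  0
G_A(16) = 0.
Heap B, S = {1, 6}:
G(0) = 0
G(1) = mex{0} = 1
G(2) = mex{1} = 0
G(3) = mex{0} = 1
G(4) = mex{1} = 0
G(5) = mex{0} = 1
G(6) = mex{1,0} = 2
G(7) = mex{2,1} = 0
G(8) = mex{0,0} = 1
G(9) = mex{1,1} = 0
G(10) = mex{0,0} = 1
G(11) = mex{1,1} = 0
G(12) = mex{0,2} = 1
G(13) = mex{1,0} = 2
G_B(13) = 2.
Heap C, S = {1, 2, 3, 5}:
n :  0  1  2  3  4  5  6  7  8  9 10 11 12 13 14 15 16 17 18 19 20 21 22
G :  0  1  2  3  0  1  2  3  0  1  2  3  0  1  2  3  0  1  2  3  0  1  2
G_C(22) = 2.
Combined Grundy value = 0 ⊕ 2 ⊕ 2 = 0.

0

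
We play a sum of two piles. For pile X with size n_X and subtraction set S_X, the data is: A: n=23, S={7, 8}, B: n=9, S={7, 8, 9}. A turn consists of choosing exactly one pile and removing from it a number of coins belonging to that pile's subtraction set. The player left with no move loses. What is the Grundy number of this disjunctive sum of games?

0

Pile A, S = {7, 8}:
n :  0  1  2  3  4  5  6  7  8  9 10 11 12 13 14 15 16 17 18 19 20 21 22 23
G :  0  0  0  0  0  0  0  1  1  1  1  1  1  1  2  0  0  0  0  0  0  0  1  1
G_A(23) = 1.
Pile B, S = {7, 8, 9}:
G(0) = 0
G(1) = mex{} = 0
G(2) = mex{} = 0
G(3) = mex{} = 0
G(4) = mex{} = 0
G(5) = mex{} = 0
G(6) = mex{} = 0
G(7) = mex{0} = 1
G(8) = mex{0,0} = 1
G(9) = mex{0,0,0} = 1
G_B(9) = 1.
Combined Grundy value = 1 ⊕ 1 = 0.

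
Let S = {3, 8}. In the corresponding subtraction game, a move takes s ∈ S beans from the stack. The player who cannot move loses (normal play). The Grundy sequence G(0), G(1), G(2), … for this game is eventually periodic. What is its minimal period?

n :  0  1  2  3  4  5  6  7  8  9 10 11 12 13 14 15 16 17 18 19 20 21 22 23
G :  0  0  0  1  1  1  0  0  2  1  1  0  0  0  1  1  1  0  0  2  1  1  0  0
G(n+11) = G(n) holds for n = 0,…,7 (a full window of length max(S) = 8), so the sequence is purely periodic with period 11.

11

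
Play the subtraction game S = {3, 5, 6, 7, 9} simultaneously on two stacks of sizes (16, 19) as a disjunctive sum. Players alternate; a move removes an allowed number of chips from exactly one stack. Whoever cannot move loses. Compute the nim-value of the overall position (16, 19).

All stacks use S = {3, 5, 6, 7, 9}:
G(0) = 0
G(1) = mex{} = 0
G(2) = mex{} = 0
G(3) = mex{0} = 1
G(4) = mex{0} = 1
G(5) = mex{0,0} = 1
G(6) = mex{1,0,0} = 2
G(7) = mex{1,0,0,0} = 2
G(8) = mex{1,1,0,0} = 2
G(9) = mex{2,1,1,0,0} = 3
G(10) = mex{2,1,1,1,0} = 3
G(11) = mex{2,2,1,1,0} = 3
G(12) = mex{3,2,2,1,1} = 0
G(13) = mex{3,2,2,2,1} = 0
G(14) = mex{3,3,2,2,1} = 0
G(15) = mex{0,3,3,2,2} = 1
G(16) = mex{0,3,3,3,2} = 1
G(17) = mex{0,0,3,3,2} = 1
G(18) = mex{1,0,0,3,3} = 2
G(19) = mex{1,0,0,0,3} = 2
Stack A: G(16) = 1.
Stack B: G(19) = 2.
Combined Grundy value = 1 ⊕ 2 = 3.

3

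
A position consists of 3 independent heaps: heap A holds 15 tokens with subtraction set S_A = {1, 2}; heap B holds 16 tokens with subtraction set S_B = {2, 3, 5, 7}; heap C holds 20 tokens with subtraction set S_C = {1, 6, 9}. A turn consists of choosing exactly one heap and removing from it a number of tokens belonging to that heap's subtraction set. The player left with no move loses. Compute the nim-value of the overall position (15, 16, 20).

2

Heap A, S = {1, 2}:
G(0) = 0
G(1) = mex{0} = 1
G(2) = mex{1,0} = 2
G(3) = mex{2,1} = 0
G(4) = mex{0,2} = 1
G(5) = mex{1,0} = 2
G(6) = mex{2,1} = 0
G(7) = mex{0,2} = 1
G(8) = mex{1,0} = 2
G(9) = mex{2,1} = 0
G(10) = mex{0,2} = 1
G(11) = mex{1,0} = 2
G(12) = mex{2,1} = 0
G(13) = mex{0,2} = 1
G(14) = mex{1,0} = 2
G(15) = mex{2,1} = 0
G_A(15) = 0.
Heap B, S = {2, 3, 5, 7}:
G(0) = 0
G(1) = mex{} = 0
G(2) = mex{0} = 1
G(3) = mex{0,0} = 1
G(4) = mex{1,0} = 2
G(5) = mex{1,1,0} = 2
G(6) = mex{2,1,0} = 3
G(7) = mex{2,2,1,0} = 3
G(8) = mex{3,2,1,0} = 4
G(9) = mex{3,3,2,1} = 0
G(10) = mex{4,3,2,1} = 0
G(11) = mex{0,4,3,2} = 1
G(12) = mex{0,0,3,2} = 1
G(13) = mex{1,0,4,3} = 2
G(14) = mex{1,1,0,3} = 2
G(15) = mex{2,1,0,4} = 3
G(16) = mex{2,2,1,0} = 3
G_B(16) = 3.
Heap C, S = {1, 6, 9}:
G(0) = 0
G(1) = mex{0} = 1
G(2) = mex{1} = 0
G(3) = mex{0} = 1
G(4) = mex{1} = 0
G(5) = mex{0} = 1
G(6) = mex{1,0} = 2
G(7) = mex{2,1} = 0
G(8) = mex{0,0} = 1
G(9) = mex{1,1,0} = 2
G(10) = mex{2,0,1} = 3
G(11) = mex{3,1,0} = 2
G(12) = mex{2,2,1} = 0
G(13) = mex{0,0,0} = 1
G(14) = mex{1,1,1} = 0
G(15) = mex{0,2,2} = 1
G(16) = mex{1,3,0} = 2
G(17) = mex{2,2,1} = 0
G(18) = mex{0,0,2} = 1
G(19) = mex{1,1,3} = 0
G(20) = mex{0,0,2} = 1
G_C(20) = 1.
Combined Grundy value = 0 ⊕ 3 ⊕ 1 = 2.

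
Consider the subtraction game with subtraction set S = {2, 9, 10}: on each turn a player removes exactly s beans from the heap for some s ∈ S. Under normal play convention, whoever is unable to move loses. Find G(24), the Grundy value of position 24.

G(0) = 0
G(1) = mex{} = 0
G(2) = mex{0} = 1
G(3) = mex{0} = 1
G(4) = mex{1} = 0
G(5) = mex{1} = 0
G(6) = mex{0} = 1
G(7) = mex{0} = 1
G(8) = mex{1} = 0
G(9) = mex{1,0} = 2
G(10) = mex{0,0,0} = 1
G(11) = mex{2,1,0} = 3
G(12) = mex{1,1,1} = 0
G(13) = mex{3,0,1} = 2
G(14) = mex{0,0,0} = 1
G(15) = mex{2,1,0} = 3
G(16) = mex{1,1,1} = 0
G(17) = mex{3,0,1} = 2
G(18) = mex{0,2,0} = 1
G(19) = mex{2,1,2} = 0
G(20) = mex{1,3,1} = 0
G(21) = mex{0,0,3} = 1
G(22) = mex{0,2,0} = 1
G(23) = mex{1,1,2} = 0
G(24) = mex{1,3,1} = 0

0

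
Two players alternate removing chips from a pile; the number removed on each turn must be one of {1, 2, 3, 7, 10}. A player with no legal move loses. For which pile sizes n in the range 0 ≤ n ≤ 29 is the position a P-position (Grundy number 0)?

0, 4, 8, 12, 16, 20, 24, 28

G(0) = 0
G(1) = mex{0} = 1
G(2) = mex{1,0} = 2
G(3) = mex{2,1,0} = 3
G(4) = mex{3,2,1} = 0
G(5) = mex{0,3,2} = 1
G(6) = mex{1,0,3} = 2
G(7) = mex{2,1,0,0} = 3
G(8) = mex{3,2,1,1} = 0
G(9) = mex{0,3,2,2} = 1
G(10) = mex{1,0,3,3,0} = 2
G(11) = mex{2,1,0,0,1} = 3
G(12) = mex{3,2,1,1,2} = 0
G(13) = mex{0,3,2,2,3} = 1
G(14) = mex{1,0,3,3,0} = 2
G(15) = mex{2,1,0,0,1} = 3
G(16) = mex{3,2,1,1,2} = 0
G(17) = mex{0,3,2,2,3} = 1
G(18) = mex{1,0,3,3,0} = 2
G(19) = mex{2,1,0,0,1} = 3
G(20) = mex{3,2,1,1,2} = 0
G(21) = mex{0,3,2,2,3} = 1
G(22) = mex{1,0,3,3,0} = 2
G(23) = mex{2,1,0,0,1} = 3
G(24) = mex{3,2,1,1,2} = 0
G(25) = mex{0,3,2,2,3} = 1
G(26) = mex{1,0,3,3,0} = 2
G(27) = mex{2,1,0,0,1} = 3
G(28) = mex{3,2,1,1,2} = 0
G(29) = mex{0,3,2,2,3} = 1
P-positions are exactly the n with G(n) = 0.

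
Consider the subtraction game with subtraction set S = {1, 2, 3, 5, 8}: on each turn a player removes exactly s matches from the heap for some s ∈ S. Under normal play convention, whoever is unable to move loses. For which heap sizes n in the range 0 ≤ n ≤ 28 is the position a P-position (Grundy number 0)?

G(0) = 0
G(1) = mex{0} = 1
G(2) = mex{1,0} = 2
G(3) = mex{2,1,0} = 3
G(4) = mex{3,2,1} = 0
G(5) = mex{0,3,2,0} = 1
G(6) = mex{1,0,3,1} = 2
G(7) = mex{2,1,0,2} = 3
G(8) = mex{3,2,1,3,0} = 4
G(9) = mex{4,3,2,0,1} = 5
G(10) = mex{5,4,3,1,2} = 0
G(11) = mex{0,5,4,2,3} = 1
G(12) = mex{1,0,5,3,0} = 2
G(13) = mex{2,1,0,4,1} = 3
G(14) = mex{3,2,1,5,2} = 0
G(15) = mex{0,3,2,0,3} = 1
G(16) = mex{1,0,3,1,4} = 2
G(17) = mex{2,1,0,2,5} = 3
G(18) = mex{3,2,1,3,0} = 4
G(19) = mex{4,3,2,0,1} = 5
G(20) = mex{5,4,3,1,2} = 0
G(21) = mex{0,5,4,2,3} = 1
G(22) = mex{1,0,5,3,0} = 2
G(23) = mex{2,1,0,4,1} = 3
G(24) = mex{3,2,1,5,2} = 0
G(25) = mex{0,3,2,0,3} = 1
G(26) = mex{1,0,3,1,4} = 2
G(27) = mex{2,1,0,2,5} = 3
G(28) = mex{3,2,1,3,0} = 4
P-positions are exactly the n with G(n) = 0.

0, 4, 10, 14, 20, 24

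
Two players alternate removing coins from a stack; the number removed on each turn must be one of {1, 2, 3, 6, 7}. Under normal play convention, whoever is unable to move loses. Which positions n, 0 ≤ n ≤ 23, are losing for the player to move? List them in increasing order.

0, 4, 8, 12, 16, 20

n :  0  1  2  3  4  5  6  7  8  9 10 11 12 13 14 15 16 17 18 19 20 21 22 23
G :  0  1  2  3  0  1  2  3  0  1  2  3  0  1  2  3  0  1  2  3  0  1  2  3
P-positions are exactly the n with G(n) = 0.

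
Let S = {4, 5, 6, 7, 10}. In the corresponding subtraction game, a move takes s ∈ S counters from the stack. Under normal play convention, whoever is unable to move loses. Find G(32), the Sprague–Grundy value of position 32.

1

G(0) = 0
G(1) = mex{} = 0
G(2) = mex{} = 0
G(3) = mex{} = 0
G(4) = mex{0} = 1
G(5) = mex{0,0} = 1
G(6) = mex{0,0,0} = 1
G(7) = mex{0,0,0,0} = 1
G(8) = mex{1,0,0,0} = 2
G(9) = mex{1,1,0,0} = 2
G(10) = mex{1,1,1,0,0} = 2
G(11) = mex{1,1,1,1,0} = 2
G(12) = mex{2,1,1,1,0} = 3
G(13) = mex{2,2,1,1,0} = 3
G(14) = mex{2,2,2,1,1} = 0
G(15) = mex{2,2,2,2,1} = 0
G(16) = mex{3,2,2,2,1} = 0
G(17) = mex{3,3,2,2,1} = 0
G(18) = mex{0,3,3,2,2} = 1
G(19) = mex{0,0,3,3,2} = 1
G(20) = mex{0,0,0,3,2} = 1
G(21) = mex{0,0,0,0,2} = 1
G(22) = mex{1,0,0,0,3} = 2
G(23) = mex{1,1,0,0,3} = 2
G(24) = mex{1,1,1,0,0} = 2
G(25) = mex{1,1,1,1,0} = 2
G(26) = mex{2,1,1,1,0} = 3
G(27) = mex{2,2,1,1,0} = 3
G(28) = mex{2,2,2,1,1} = 0
G(29) = mex{2,2,2,2,1} = 0
G(30) = mex{3,2,2,2,1} = 0
G(31) = mex{3,3,2,2,1} = 0
G(32) = mex{0,3,3,2,2} = 1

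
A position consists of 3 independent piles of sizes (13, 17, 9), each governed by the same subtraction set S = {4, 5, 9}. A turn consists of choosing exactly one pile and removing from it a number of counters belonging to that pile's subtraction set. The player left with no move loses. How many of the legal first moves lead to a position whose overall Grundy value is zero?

All piles use S = {4, 5, 9}:
n :  0  1  2  3  4  5  6  7  8  9 10 11 12 13 14 15 16 17
G :  0  0  0  0  1  1  1  1  2  2  2  2  3  0  0  0  0  1
Pile A: G(13) = 0.
Pile B: G(17) = 1.
Pile C: G(9) = 2.
Combined Grundy value = 0 ⊕ 1 ⊕ 2 = 3.
A winning move leaves total XOR = 0, i.e. changes one component's Grundy value g to g ⊕ X where X is the current total.
Pile A: need g' = 0⊕3 = 3. Options: 13−4→G=2, 13−5→G=2, 13−9→G=1. Hits: 0.
Pile B: need g' = 1⊕3 = 2. Options: 17−4→G=0, 17−5→G=3, 17−9→G=2. Hits: 1.
Pile C: need g' = 2⊕3 = 1. Options: 9−4→G=1, 9−5→G=1, 9−9→G=0. Hits: 2.

3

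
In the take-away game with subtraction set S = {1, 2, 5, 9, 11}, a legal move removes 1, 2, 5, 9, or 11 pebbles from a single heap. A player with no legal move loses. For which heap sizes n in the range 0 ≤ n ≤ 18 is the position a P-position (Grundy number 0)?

G(0) = 0
G(1) = mex{0} = 1
G(2) = mex{1,0} = 2
G(3) = mex{2,1} = 0
G(4) = mex{0,2} = 1
G(5) = mex{1,0,0} = 2
G(6) = mex{2,1,1} = 0
G(7) = mex{0,2,2} = 1
G(8) = mex{1,0,0} = 2
G(9) = mex{2,1,1,0} = 3
G(10) = mex{3,2,2,1} = 0
G(11) = mex{0,3,0,2,0} = 1
G(12) = mex{1,0,1,0,1} = 2
G(13) = mex{2,1,2,1,2} = 0
G(14) = mex{0,2,3,2,0} = 1
G(15) = mex{1,0,0,0,1} = 2
G(16) = mex{2,1,1,1,2} = 0
G(17) = mex{0,2,2,2,0} = 1
G(18) = mex{1,0,0,3,1} = 2
P-positions are exactly the n with G(n) = 0.

0, 3, 6, 10, 13, 16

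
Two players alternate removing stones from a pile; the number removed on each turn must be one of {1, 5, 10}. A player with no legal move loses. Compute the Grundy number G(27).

2

n :  0  1  2  3  4  5  6  7  8  9 10 11 12 13 14 15 16 17 18 19 20 21 22 23 24 25 26 27
G :  0  1  0  1  0  1  0  1  0  1  2  3  2  3  2  0  1  0  1  0  1  0  1  0  1  2  3  2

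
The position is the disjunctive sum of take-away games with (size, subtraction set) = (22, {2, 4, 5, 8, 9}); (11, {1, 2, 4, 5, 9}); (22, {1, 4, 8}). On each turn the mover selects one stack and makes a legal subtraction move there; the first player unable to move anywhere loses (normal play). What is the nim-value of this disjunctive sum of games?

Stack A, S = {2, 4, 5, 8, 9}:
G(0) = 0
G(1) = mex{} = 0
G(2) = mex{0} = 1
G(3) = mex{0} = 1
G(4) = mex{1,0} = 2
G(5) = mex{1,0,0} = 2
G(6) = mex{2,1,0} = 3
G(7) = mex{2,1,1} = 0
G(8) = mex{3,2,1,0} = 4
G(9) = mex{0,2,2,0,0} = 1
G(10) = mex{4,3,2,1,0} = 5
G(11) = mex{1,0,3,1,1} = 2
G(12) = mex{5,4,0,2,1} = 3
G(13) = mex{2,1,4,2,2} = 0
G(14) = mex{3,5,1,3,2} = 0
G(15) = mex{0,2,5,0,3} = 1
G(16) = mex{0,3,2,4,0} = 1
G(17) = mex{1,0,3,1,4} = 2
G(18) = mex{1,0,0,5,1} = 2
G(19) = mex{2,1,0,2,5} = 3
G(20) = mex{2,1,1,3,2} = 0
G(21) = mex{3,2,1,0,3} = 4
G(22) = mex{0,2,2,0,0} = 1
G_A(22) = 1.
Stack B, S = {1, 2, 4, 5, 9}:
G(0) = 0
G(1) = mex{0} = 1
G(2) = mex{1,0} = 2
G(3) = mex{2,1} = 0
G(4) = mex{0,2,0} = 1
G(5) = mex{1,0,1,0} = 2
G(6) = mex{2,1,2,1} = 0
G(7) = mex{0,2,0,2} = 1
G(8) = mex{1,0,1,0} = 2
G(9) = mex{2,1,2,1,0} = 3
G(10) = mex{3,2,0,2,1} = 4
G(11) = mex{4,3,1,0,2} = 5
G_B(11) = 5.
Stack C, S = {1, 4, 8}:
G(0) = 0
G(1) = mex{0} = 1
G(2) = mex{1} = 0
G(3) = mex{0} = 1
G(4) = mex{1,0} = 2
G(5) = mex{2,1} = 0
G(6) = mex{0,0} = 1
G(7) = mex{1,1} = 0
G(8) = mex{0,2,0} = 1
G(9) = mex{1,0,1} = 2
G(10) = mex{2,1,0} = 3
G(11) = mex{3,0,1} = 2
G(12) = mex{2,1,2} = 0
G(13) = mex{0,2,0} = 1
G(14) = mex{1,3,1} = 0
G(15) = mex{0,2,0} = 1
G(16) = mex{1,0,1} = 2
G(17) = mex{2,1,2} = 0
G(18) = mex{0,0,3} = 1
G(19) = mex{1,1,2} = 0
G(20) = mex{0,2,0} = 1
G(21) = mex{1,0,1} = 2
G(22) = mex{2,1,0} = 3
G_C(22) = 3.
Combined Grundy value = 1 ⊕ 5 ⊕ 3 = 7.

7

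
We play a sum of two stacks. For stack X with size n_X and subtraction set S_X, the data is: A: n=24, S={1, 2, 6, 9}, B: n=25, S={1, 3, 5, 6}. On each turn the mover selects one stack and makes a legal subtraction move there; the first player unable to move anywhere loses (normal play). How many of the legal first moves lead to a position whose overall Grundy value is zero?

Stack A, S = {1, 2, 6, 9}:
n :  0  1  2  3  4  5  6  7  8  9 10 11 12 13 14 15 16 17 18 19 20 21 22 23 24
G :  0  1  2  0  1  2  3  0  1  2  0  1  2  3  0  1  2  0  1  2  3  0  1  2  0
G_A(24) = 0.
Stack B, S = {1, 3, 5, 6}:
n :  0  1  2  3  4  5  6  7  8  9 10 11 12 13 14 15 16 17 18 19 20 21 22 23 24 25
G :  0  1  0  1  0  1  2  3  2  3  2  0  1  0  1  0  1  2  3  2  3  2  0  1  0  1
G_B(25) = 1.
Combined Grundy value = 0 ⊕ 1 = 1.
A winning move leaves total XOR = 0, i.e. changes one component's Grundy value g to g ⊕ X where X is the current total.
Stack A: need g' = 0⊕1 = 1. Options: 24−1→G=2, 24−2→G=1, 24−6→G=1, 24−9→G=1. Hits: 3.
Stack B: need g' = 1⊕1 = 0. Options: 25−1→G=0, 25−3→G=0, 25−5→G=3, 25−6→G=2. Hits: 2.

5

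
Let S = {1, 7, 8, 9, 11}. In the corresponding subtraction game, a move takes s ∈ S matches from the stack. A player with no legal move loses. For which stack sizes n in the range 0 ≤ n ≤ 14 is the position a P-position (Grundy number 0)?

n :  0  1  2  3  4  5  6  7  8  9 10 11 12 13 14
G :  0  1  0  1  0  1  0  1  2  3  2  3  2  3  2
P-positions are exactly the n with G(n) = 0.

0, 2, 4, 6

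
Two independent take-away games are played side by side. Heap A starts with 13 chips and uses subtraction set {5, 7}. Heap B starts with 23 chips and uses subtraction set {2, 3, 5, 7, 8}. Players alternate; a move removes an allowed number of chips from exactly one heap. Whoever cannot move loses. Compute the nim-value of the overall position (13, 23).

1

Heap A, S = {5, 7}:
n :  0  1  2  3  4  5  6  7  8  9 10 11 12 13
G :  0  0  0  0  0  1  1  1  1  1  2  2  0  0
G_A(13) = 0.
Heap B, S = {2, 3, 5, 7, 8}:
G(0) = 0
G(1) = mex{} = 0
G(2) = mex{0} = 1
G(3) = mex{0,0} = 1
G(4) = mex{1,0} = 2
G(5) = mex{1,1,0} = 2
G(6) = mex{2,1,0} = 3
G(7) = mex{2,2,1,0} = 3
G(8) = mex{3,2,1,0,0} = 4
G(9) = mex{3,3,2,1,0} = 4
G(10) = mex{4,3,2,1,1} = 0
G(11) = mex{4,4,3,2,1} = 0
G(12) = mex{0,4,3,2,2} = 1
G(13) = mex{0,0,4,3,2} = 1
G(14) = mex{1,0,4,3,3} = 2
G(15) = mex{1,1,0,4,3} = 2
G(16) = mex{2,1,0,4,4} = 3
G(17) = mex{2,2,1,0,4} = 3
G(18) = mex{3,2,1,0,0} = 4
G(19) = mex{3,3,2,1,0} = 4
G(20) = mex{4,3,2,1,1} = 0
G(21) = mex{4,4,3,2,1} = 0
G(22) = mex{0,4,3,2,2} = 1
G(23) = mex{0,0,4,3,2} = 1
G_B(23) = 1.
Combined Grundy value = 0 ⊕ 1 = 1.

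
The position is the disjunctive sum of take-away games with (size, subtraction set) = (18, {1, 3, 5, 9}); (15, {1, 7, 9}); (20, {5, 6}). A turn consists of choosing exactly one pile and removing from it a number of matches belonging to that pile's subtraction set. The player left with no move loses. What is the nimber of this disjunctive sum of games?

Pile A, S = {1, 3, 5, 9}:
G(0) = 0
G(1) = mex{0} = 1
G(2) = mex{1} = 0
G(3) = mex{0,0} = 1
G(4) = mex{1,1} = 0
G(5) = mex{0,0,0} = 1
G(6) = mex{1,1,1} = 0
G(7) = mex{0,0,0} = 1
G(8) = mex{1,1,1} = 0
G(9) = mex{0,0,0,0} = 1
G(10) = mex{1,1,1,1} = 0
G(11) = mex{0,0,0,0} = 1
G(12) = mex{1,1,1,1} = 0
G(13) = mex{0,0,0,0} = 1
G(14) = mex{1,1,1,1} = 0
G(15) = mex{0,0,0,0} = 1
G(16) = mex{1,1,1,1} = 0
G(17) = mex{0,0,0,0} = 1
G(18) = mex{1,1,1,1} = 0
G_A(18) = 0.
Pile B, S = {1, 7, 9}:
G(0) = 0
G(1) = mex{0} = 1
G(2) = mex{1} = 0
G(3) = mex{0} = 1
G(4) = mex{1} = 0
G(5) = mex{0} = 1
G(6) = mex{1} = 0
G(7) = mex{0,0} = 1
G(8) = mex{1,1} = 0
G(9) = mex{0,0,0} = 1
G(10) = mex{1,1,1} = 0
G(11) = mex{0,0,0} = 1
G(12) = mex{1,1,1} = 0
G(13) = mex{0,0,0} = 1
G(14) = mex{1,1,1} = 0
G(15) = mex{0,0,0} = 1
G_B(15) = 1.
Pile C, S = {5, 6}:
G(0) = 0
G(1) = mex{} = 0
G(2) = mex{} = 0
G(3) = mex{} = 0
G(4) = mex{} = 0
G(5) = mex{0} = 1
G(6) = mex{0,0} = 1
G(7) = mex{0,0} = 1
G(8) = mex{0,0} = 1
G(9) = mex{0,0} = 1
G(10) = mex{1,0} = 2
G(11) = mex{1,1} = 0
G(12) = mex{1,1} = 0
G(13) = mex{1,1} = 0
G(14) = mex{1,1} = 0
G(15) = mex{2,1} = 0
G(16) = mex{0,2} = 1
G(17) = mex{0,0} = 1
G(18) = mex{0,0} = 1
G(19) = mex{0,0} = 1
G(20) = mex{0,0} = 1
G_C(20) = 1.
Combined Grundy value = 0 ⊕ 1 ⊕ 1 = 0.

0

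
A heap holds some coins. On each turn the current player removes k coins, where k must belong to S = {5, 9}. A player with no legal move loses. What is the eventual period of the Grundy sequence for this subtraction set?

n :  0  1  2  3  4  5  6  7  8  9 10 11 12 13 14 15 16 17 18 19 20 21 22 23 24 25 26 27 28 29
G :  0  0  0  0  0  1  1  1  1  1  2  2  2  2  0  0  0  0  0  1  1  1  1  1  2  2  2  2  0  0
G(n+14) = G(n) holds for n = 0,…,8 (a full window of length max(S) = 9), so the sequence is purely periodic with period 14.

14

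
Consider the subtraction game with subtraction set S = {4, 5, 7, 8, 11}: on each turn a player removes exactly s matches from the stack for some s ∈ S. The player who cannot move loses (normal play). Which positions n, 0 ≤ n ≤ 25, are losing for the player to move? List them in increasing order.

n :  0  1  2  3  4  5  6  7  8  9 10 11 12 13 14 15 16 17 18 19 20 21 22 23 24 25
G :  0  0  0  0  1  1  1  1  2  2  2  2  3  3  3  0  0  0  0  1  1  1  1  2  2  2
P-positions are exactly the n with G(n) = 0.

0, 1, 2, 3, 15, 16, 17, 18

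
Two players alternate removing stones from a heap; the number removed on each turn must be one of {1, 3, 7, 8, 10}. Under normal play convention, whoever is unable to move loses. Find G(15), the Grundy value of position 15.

0

n :  0  1  2  3  4  5  6  7  8  9 10 11 12 13 14 15
G :  0  1  0  1  0  1  0  1  2  3  2  3  2  3  2  0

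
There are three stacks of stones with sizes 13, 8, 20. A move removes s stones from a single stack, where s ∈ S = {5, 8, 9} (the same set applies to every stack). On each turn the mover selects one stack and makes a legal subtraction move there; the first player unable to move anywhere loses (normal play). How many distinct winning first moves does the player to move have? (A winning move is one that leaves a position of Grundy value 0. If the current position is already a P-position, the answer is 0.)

1

All stacks use S = {5, 8, 9}:
G(0) = 0
G(1) = mex{} = 0
G(2) = mex{} = 0
G(3) = mex{} = 0
G(4) = mex{} = 0
G(5) = mex{0} = 1
G(6) = mex{0} = 1
G(7) = mex{0} = 1
G(8) = mex{0,0} = 1
G(9) = mex{0,0,0} = 1
G(10) = mex{1,0,0} = 2
G(11) = mex{1,0,0} = 2
G(12) = mex{1,0,0} = 2
G(13) = mex{1,1,0} = 2
G(14) = mex{1,1,1} = 0
G(15) = mex{2,1,1} = 0
G(16) = mex{2,1,1} = 0
G(17) = mex{2,1,1} = 0
G(18) = mex{2,2,1} = 0
G(19) = mex{0,2,2} = 1
G(20) = mex{0,2,2} = 1
Stack A: G(13) = 2.
Stack B: G(8) = 1.
Stack C: G(20) = 1.
Combined Grundy value = 2 ⊕ 1 ⊕ 1 = 2.
A winning move leaves total XOR = 0, i.e. changes one component's Grundy value g to g ⊕ X where X is the current total.
Stack A: need g' = 2⊕2 = 0. Options: 13−5→G=1, 13−8→G=1, 13−9→G=0. Hits: 1.
Stack B: need g' = 1⊕2 = 3. Options: 8−5→G=0, 8−8→G=0. Hits: 0.
Stack C: need g' = 1⊕2 = 3. Options: 20−5→G=0, 20−8→G=2, 20−9→G=2. Hits: 0.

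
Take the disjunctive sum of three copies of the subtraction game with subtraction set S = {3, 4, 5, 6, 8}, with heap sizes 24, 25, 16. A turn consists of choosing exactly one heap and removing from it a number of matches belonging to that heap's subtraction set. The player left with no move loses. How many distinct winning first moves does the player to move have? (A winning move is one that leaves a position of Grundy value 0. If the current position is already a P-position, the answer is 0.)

All heaps use S = {3, 4, 5, 6, 8}:
G(0) = 0
G(1) = mex{} = 0
G(2) = mex{} = 0
G(3) = mex{0} = 1
G(4) = mex{0,0} = 1
G(5) = mex{0,0,0} = 1
G(6) = mex{1,0,0,0} = 2
G(7) = mex{1,1,0,0} = 2
G(8) = mex{1,1,1,0,0} = 2
G(9) = mex{2,1,1,1,0} = 3
G(10) = mex{2,2,1,1,0} = 3
G(11) = mex{2,2,2,1,1} = 0
G(12) = mex{3,2,2,2,1} = 0
G(13) = mex{3,3,2,2,1} = 0
G(14) = mex{0,3,3,2,2} = 1
G(15) = mex{0,0,3,3,2} = 1
G(16) = mex{0,0,0,3,2} = 1
G(17) = mex{1,0,0,0,3} = 2
G(18) = mex{1,1,0,0,3} = 2
G(19) = mex{1,1,1,0,0} = 2
G(20) = mex{2,1,1,1,0} = 3
G(21) = mex{2,2,1,1,0} = 3
G(22) = mex{2,2,2,1,1} = 0
G(23) = mex{3,2,2,2,1} = 0
G(24) = mex{3,3,2,2,1} = 0
G(25) = mex{0,3,3,2,2} = 1
Heap A: G(24) = 0.
Heap B: G(25) = 1.
Heap C: G(16) = 1.
Combined Grundy value = 0 ⊕ 1 ⊕ 1 = 0.
A winning move leaves total XOR = 0, i.e. changes one component's Grundy value g to g ⊕ X where X is the current total.
Heap A: target g' = 0⊕0 = 0, but every legal move changes the Grundy value (mex property), so 0 moves.
Heap B: target g' = 1⊕0 = 1, but every legal move changes the Grundy value (mex property), so 0 moves.
Heap C: target g' = 1⊕0 = 1, but every legal move changes the Grundy value (mex property), so 0 moves.

0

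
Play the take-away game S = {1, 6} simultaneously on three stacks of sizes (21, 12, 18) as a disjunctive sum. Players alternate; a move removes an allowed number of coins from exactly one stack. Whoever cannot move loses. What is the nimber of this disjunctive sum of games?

All stacks use S = {1, 6}:
G(0) = 0
G(1) = mex{0} = 1
G(2) = mex{1} = 0
G(3) = mex{0} = 1
G(4) = mex{1} = 0
G(5) = mex{0} = 1
G(6) = mex{1,0} = 2
G(7) = mex{2,1} = 0
G(8) = mex{0,0} = 1
G(9) = mex{1,1} = 0
G(10) = mex{0,0} = 1
G(11) = mex{1,1} = 0
G(12) = mex{0,2} = 1
G(13) = mex{1,0} = 2
G(14) = mex{2,1} = 0
G(15) = mex{0,0} = 1
G(16) = mex{1,1} = 0
G(17) = mex{0,0} = 1
G(18) = mex{1,1} = 0
G(19) = mex{0,2} = 1
G(20) = mex{1,0} = 2
G(21) = mex{2,1} = 0
Stack A: G(21) = 0.
Stack B: G(12) = 1.
Stack C: G(18) = 0.
Combined Grundy value = 0 ⊕ 1 ⊕ 0 = 1.

1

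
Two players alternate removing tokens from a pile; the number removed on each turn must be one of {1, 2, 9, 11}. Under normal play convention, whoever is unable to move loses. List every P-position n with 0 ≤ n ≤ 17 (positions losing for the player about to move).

0, 3, 6, 10, 13, 16

n :  0  1  2  3  4  5  6  7  8  9 10 11 12 13 14 15 16 17
G :  0  1  2  0  1  2  0  1  2  3  0  1  2  0  1  2  0  1
P-positions are exactly the n with G(n) = 0.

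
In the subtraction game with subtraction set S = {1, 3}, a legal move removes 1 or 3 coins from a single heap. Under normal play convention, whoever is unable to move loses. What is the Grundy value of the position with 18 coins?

0

n :  0  1  2  3  4  5  6  7  8  9 10 11 12 13 14 15 16 17 18
G :  0  1  0  1  0  1  0  1  0  1  0  1  0  1  0  1  0  1  0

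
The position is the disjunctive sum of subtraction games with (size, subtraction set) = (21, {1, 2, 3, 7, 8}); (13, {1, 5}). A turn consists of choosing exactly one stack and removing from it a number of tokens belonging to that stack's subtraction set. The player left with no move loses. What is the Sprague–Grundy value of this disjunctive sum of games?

2

Stack A, S = {1, 2, 3, 7, 8}:
G(0) = 0
G(1) = mex{0} = 1
G(2) = mex{1,0} = 2
G(3) = mex{2,1,0} = 3
G(4) = mex{3,2,1} = 0
G(5) = mex{0,3,2} = 1
G(6) = mex{1,0,3} = 2
G(7) = mex{2,1,0,0} = 3
G(8) = mex{3,2,1,1,0} = 4
G(9) = mex{4,3,2,2,1} = 0
G(10) = mex{0,4,3,3,2} = 1
G(11) = mex{1,0,4,0,3} = 2
G(12) = mex{2,1,0,1,0} = 3
G(13) = mex{3,2,1,2,1} = 0
G(14) = mex{0,3,2,3,2} = 1
G(15) = mex{1,0,3,4,3} = 2
G(16) = mex{2,1,0,0,4} = 3
G(17) = mex{3,2,1,1,0} = 4
G(18) = mex{4,3,2,2,1} = 0
G(19) = mex{0,4,3,3,2} = 1
G(20) = mex{1,0,4,0,3} = 2
G(21) = mex{2,1,0,1,0} = 3
G_A(21) = 3.
Stack B, S = {1, 5}:
G(0) = 0
G(1) = mex{0} = 1
G(2) = mex{1} = 0
G(3) = mex{0} = 1
G(4) = mex{1} = 0
G(5) = mex{0,0} = 1
G(6) = mex{1,1} = 0
G(7) = mex{0,0} = 1
G(8) = mex{1,1} = 0
G(9) = mex{0,0} = 1
G(10) = mex{1,1} = 0
G(11) = mex{0,0} = 1
G(12) = mex{1,1} = 0
G(13) = mex{0,0} = 1
G_B(13) = 1.
Combined Grundy value = 3 ⊕ 1 = 2.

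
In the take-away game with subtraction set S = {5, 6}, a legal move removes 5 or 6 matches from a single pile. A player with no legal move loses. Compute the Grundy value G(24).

0

n :  0  1  2  3  4  5  6  7  8  9 10 11 12 13 14 15 16 17 18 19 20 21 22 23 24
G :  0  0  0  0  0  1  1  1  1  1  2  0  0  0  0  0  1  1  1  1  1  2  0  0  0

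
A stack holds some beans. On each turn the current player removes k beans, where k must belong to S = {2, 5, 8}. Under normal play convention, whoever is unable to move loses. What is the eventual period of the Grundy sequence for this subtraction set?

n :  0  1  2  3  4  5  6  7  8  9 10 11 12 13 14 15 16 17 18 19 20 21
G :  0  0  1  1  0  2  1  0  2  1  0  0  1  1  0  2  1  0  2  1  0  0
G(n+10) = G(n) holds for n = 0,…,7 (a full window of length max(S) = 8), so the sequence is purely periodic with period 10.

10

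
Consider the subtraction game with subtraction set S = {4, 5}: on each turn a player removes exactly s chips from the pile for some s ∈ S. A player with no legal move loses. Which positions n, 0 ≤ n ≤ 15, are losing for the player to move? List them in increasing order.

G(0) = 0
G(1) = mex{} = 0
G(2) = mex{} = 0
G(3) = mex{} = 0
G(4) = mex{0} = 1
G(5) = mex{0,0} = 1
G(6) = mex{0,0} = 1
G(7) = mex{0,0} = 1
G(8) = mex{1,0} = 2
G(9) = mex{1,1} = 0
G(10) = mex{1,1} = 0
G(11) = mex{1,1} = 0
G(12) = mex{2,1} = 0
G(13) = mex{0,2} = 1
G(14) = mex{0,0} = 1
G(15) = mex{0,0} = 1
P-positions are exactly the n with G(n) = 0.

0, 1, 2, 3, 9, 10, 11, 12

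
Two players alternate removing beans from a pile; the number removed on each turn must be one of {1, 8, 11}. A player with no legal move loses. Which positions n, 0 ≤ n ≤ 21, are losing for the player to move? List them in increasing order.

0, 2, 4, 6, 9, 16, 18, 21

n :  0  1  2  3  4  5  6  7  8  9 10 11 12 13 14 15 16 17 18 19 20 21
G :  0  1  0  1  0  1  0  1  2  0  1  2  3  2  3  2  0  1  0  1  2  0
P-positions are exactly the n with G(n) = 0.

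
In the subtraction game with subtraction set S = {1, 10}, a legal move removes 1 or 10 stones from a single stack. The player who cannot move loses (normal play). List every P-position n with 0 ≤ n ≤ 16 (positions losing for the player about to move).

G(0) = 0
G(1) = mex{0} = 1
G(2) = mex{1} = 0
G(3) = mex{0} = 1
G(4) = mex{1} = 0
G(5) = mex{0} = 1
G(6) = mex{1} = 0
G(7) = mex{0} = 1
G(8) = mex{1} = 0
G(9) = mex{0} = 1
G(10) = mex{1,0} = 2
G(11) = mex{2,1} = 0
G(12) = mex{0,0} = 1
G(13) = mex{1,1} = 0
G(14) = mex{0,0} = 1
G(15) = mex{1,1} = 0
G(16) = mex{0,0} = 1
P-positions are exactly the n with G(n) = 0.

0, 2, 4, 6, 8, 11, 13, 15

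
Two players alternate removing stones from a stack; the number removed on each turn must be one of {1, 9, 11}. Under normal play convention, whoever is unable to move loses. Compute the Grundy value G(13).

G(0) = 0
G(1) = mex{0} = 1
G(2) = mex{1} = 0
G(3) = mex{0} = 1
G(4) = mex{1} = 0
G(5) = mex{0} = 1
G(6) = mex{1} = 0
G(7) = mex{0} = 1
G(8) = mex{1} = 0
G(9) = mex{0,0} = 1
G(10) = mex{1,1} = 0
G(11) = mex{0,0,0} = 1
G(12) = mex{1,1,1} = 0
G(13) = mex{0,0,0} = 1

1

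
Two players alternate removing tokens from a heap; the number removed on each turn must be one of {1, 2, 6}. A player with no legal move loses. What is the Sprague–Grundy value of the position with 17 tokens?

G(0) = 0
G(1) = mex{0} = 1
G(2) = mex{1,0} = 2
G(3) = mex{2,1} = 0
G(4) = mex{0,2} = 1
G(5) = mex{1,0} = 2
G(6) = mex{2,1,0} = 3
G(7) = mex{3,2,1} = 0
G(8) = mex{0,3,2} = 1
G(9) = mex{1,0,0} = 2
G(10) = mex{2,1,1} = 0
G(11) = mex{0,2,2} = 1
G(12) = mex{1,0,3} = 2
G(13) = mex{2,1,0} = 3
G(14) = mex{3,2,1} = 0
G(15) = mex{0,3,2} = 1
G(16) = mex{1,0,0} = 2
G(17) = mex{2,1,1} = 0

0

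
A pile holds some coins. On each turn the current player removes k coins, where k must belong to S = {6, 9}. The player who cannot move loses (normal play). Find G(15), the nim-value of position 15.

n :  0  1  2  3  4  5  6  7  8  9 10 11 12 13 14 15
G :  0  0  0  0  0  0  1  1  1  1  1  1  2  2  2  0

0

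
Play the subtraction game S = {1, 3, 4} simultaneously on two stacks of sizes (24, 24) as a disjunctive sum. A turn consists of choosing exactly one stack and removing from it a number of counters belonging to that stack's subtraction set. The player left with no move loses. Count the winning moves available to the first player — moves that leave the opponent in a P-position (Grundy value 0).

All stacks use S = {1, 3, 4}:
G(0) = 0
G(1) = mex{0} = 1
G(2) = mex{1} = 0
G(3) = mex{0,0} = 1
G(4) = mex{1,1,0} = 2
G(5) = mex{2,0,1} = 3
G(6) = mex{3,1,0} = 2
G(7) = mex{2,2,1} = 0
G(8) = mex{0,3,2} = 1
G(9) = mex{1,2,3} = 0
G(10) = mex{0,0,2} = 1
G(11) = mex{1,1,0} = 2
G(12) = mex{2,0,1} = 3
G(13) = mex{3,1,0} = 2
G(14) = mex{2,2,1} = 0
G(15) = mex{0,3,2} = 1
G(16) = mex{1,2,3} = 0
G(17) = mex{0,0,2} = 1
G(18) = mex{1,1,0} = 2
G(19) = mex{2,0,1} = 3
G(20) = mex{3,1,0} = 2
G(21) = mex{2,2,1} = 0
G(22) = mex{0,3,2} = 1
G(23) = mex{1,2,3} = 0
G(24) = mex{0,0,2} = 1
Stack A: G(24) = 1.
Stack B: G(24) = 1.
Combined Grundy value = 1 ⊕ 1 = 0.
A winning move leaves total XOR = 0, i.e. changes one component's Grundy value g to g ⊕ X where X is the current total.
Stack A: target g' = 1⊕0 = 1, but every legal move changes the Grundy value (mex property), so 0 moves.
Stack B: target g' = 1⊕0 = 1, but every legal move changes the Grundy value (mex property), so 0 moves.

0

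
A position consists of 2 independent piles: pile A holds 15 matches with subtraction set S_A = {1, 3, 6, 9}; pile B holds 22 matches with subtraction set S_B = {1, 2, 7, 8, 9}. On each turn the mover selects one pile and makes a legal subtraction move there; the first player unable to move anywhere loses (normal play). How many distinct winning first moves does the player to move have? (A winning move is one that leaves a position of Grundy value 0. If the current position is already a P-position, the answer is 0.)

3

Pile A, S = {1, 3, 6, 9}:
G(0) = 0
G(1) = mex{0} = 1
G(2) = mex{1} = 0
G(3) = mex{0,0} = 1
G(4) = mex{1,1} = 0
G(5) = mex{0,0} = 1
G(6) = mex{1,1,0} = 2
G(7) = mex{2,0,1} = 3
G(8) = mex{3,1,0} = 2
G(9) = mex{2,2,1,0} = 3
G(10) = mex{3,3,0,1} = 2
G(11) = mex{2,2,1,0} = 3
G(12) = mex{3,3,2,1} = 0
G(13) = mex{0,2,3,0} = 1
G(14) = mex{1,3,2,1} = 0
G(15) = mex{0,0,3,2} = 1
G_A(15) = 1.
Pile B, S = {1, 2, 7, 8, 9}:
G(0) = 0
G(1) = mex{0} = 1
G(2) = mex{1,0} = 2
G(3) = mex{2,1} = 0
G(4) = mex{0,2} = 1
G(5) = mex{1,0} = 2
G(6) = mex{2,1} = 0
G(7) = mex{0,2,0} = 1
G(8) = mex{1,0,1,0} = 2
G(9) = mex{2,1,2,1,0} = 3
G(10) = mex{3,2,0,2,1} = 4
G(11) = mex{4,3,1,0,2} = 5
G(12) = mex{5,4,2,1,0} = 3
G(13) = mex{3,5,0,2,1} = 4
G(14) = mex{4,3,1,0,2} = 5
G(15) = mex{5,4,2,1,0} = 3
G(16) = mex{3,5,3,2,1} = 0
G(17) = mex{0,3,4,3,2} = 1
G(18) = mex{1,0,5,4,3} = 2
G(19) = mex{2,1,3,5,4} = 0
G(20) = mex{0,2,4,3,5} = 1
G(21) = mex{1,0,5,4,3} = 2
G(22) = mex{2,1,3,5,4} = 0
G_B(22) = 0.
Combined Grundy value = 1 ⊕ 0 = 1.
A winning move leaves total XOR = 0, i.e. changes one component's Grundy value g to g ⊕ X where X is the current total.
Pile A: need g' = 1⊕1 = 0. Options: 15−1→G=0, 15−3→G=0, 15−6→G=3, 15−9→G=2. Hits: 2.
Pile B: need g' = 0⊕1 = 1. Options: 22−1→G=2, 22−2→G=1, 22−7→G=3, 22−8→G=5, 22−9→G=4. Hits: 1.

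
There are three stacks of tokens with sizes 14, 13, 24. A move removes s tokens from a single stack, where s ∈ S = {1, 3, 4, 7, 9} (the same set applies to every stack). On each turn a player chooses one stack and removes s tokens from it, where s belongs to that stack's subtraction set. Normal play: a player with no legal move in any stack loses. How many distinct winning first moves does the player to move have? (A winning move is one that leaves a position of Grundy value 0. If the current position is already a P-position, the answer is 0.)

All stacks use S = {1, 3, 4, 7, 9}:
G(0) = 0
G(1) = mex{0} = 1
G(2) = mex{1} = 0
G(3) = mex{0,0} = 1
G(4) = mex{1,1,0} = 2
G(5) = mex{2,0,1} = 3
G(6) = mex{3,1,0} = 2
G(7) = mex{2,2,1,0} = 3
G(8) = mex{3,3,2,1} = 0
G(9) = mex{0,2,3,0,0} = 1
G(10) = mex{1,3,2,1,1} = 0
G(11) = mex{0,0,3,2,0} = 1
G(12) = mex{1,1,0,3,1} = 2
G(13) = mex{2,0,1,2,2} = 3
G(14) = mex{3,1,0,3,3} = 2
G(15) = mex{2,2,1,0,2} = 3
G(16) = mex{3,3,2,1,3} = 0
G(17) = mex{0,2,3,0,0} = 1
G(18) = mex{1,3,2,1,1} = 0
G(19) = mex{0,0,3,2,0} = 1
G(20) = mex{1,1,0,3,1} = 2
G(21) = mex{2,0,1,2,2} = 3
G(22) = mex{3,1,0,3,3} = 2
G(23) = mex{2,2,1,0,2} = 3
G(24) = mex{3,3,2,1,3} = 0
Stack A: G(14) = 2.
Stack B: G(13) = 3.
Stack C: G(24) = 0.
Combined Grundy value = 2 ⊕ 3 ⊕ 0 = 1.
A winning move leaves total XOR = 0, i.e. changes one component's Grundy value g to g ⊕ X where X is the current total.
Stack A: need g' = 2⊕1 = 3. Options: 14−1→G=3, 14−3→G=1, 14−4→G=0, 14−7→G=3, 14−9→G=3. Hits: 3.
Stack B: need g' = 3⊕1 = 2. Options: 13−1→G=2, 13−3→G=0, 13−4→G=1, 13−7→G=2, 13−9→G=2. Hits: 3.
Stack C: need g' = 0⊕1 = 1. Options: 24−1→G=3, 24−3→G=3, 24−4→G=2, 24−7→G=1, 24−9→G=3. Hits: 1.

7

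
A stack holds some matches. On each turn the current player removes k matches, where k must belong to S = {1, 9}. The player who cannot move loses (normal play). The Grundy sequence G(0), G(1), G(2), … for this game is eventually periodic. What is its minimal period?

n :  0  1  2  3  4  5  6  7  8  9 10 11 12 13 14
G :  0  1  0  1  0  1  0  1  0  1  0  1  0  1  0
G(n+2) = G(n) holds for n = 0,…,8 (a full window of length max(S) = 9), so the sequence is purely periodic with period 2.

2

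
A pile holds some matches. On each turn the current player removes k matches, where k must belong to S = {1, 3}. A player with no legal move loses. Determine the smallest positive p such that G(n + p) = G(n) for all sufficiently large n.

G(0) = 0
G(1) = mex{0} = 1
G(2) = mex{1} = 0
G(3) = mex{0,0} = 1
G(4) = mex{1,1} = 0
G(5) = mex{0,0} = 1
G(6) = mex{1,1} = 0
G(7) = mex{0,0} = 1
G(8) = mex{1,1} = 0
G(9) = mex{0,0} = 1
G(10) = mex{1,1} = 0
G(11) = mex{0,0} = 1
G(12) = mex{1,1} = 0
G(13) = mex{0,0} = 1
G(14) = mex{1,1} = 0
G(n+2) = G(n) holds for n = 0,…,2 (a full window of length max(S) = 3), so the sequence is purely periodic with period 2.

2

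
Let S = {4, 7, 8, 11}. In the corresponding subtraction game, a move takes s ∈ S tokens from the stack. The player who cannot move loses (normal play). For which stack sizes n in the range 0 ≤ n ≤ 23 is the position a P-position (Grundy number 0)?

G(0) = 0
G(1) = mex{} = 0
G(2) = mex{} = 0
G(3) = mex{} = 0
G(4) = mex{0} = 1
G(5) = mex{0} = 1
G(6) = mex{0} = 1
G(7) = mex{0,0} = 1
G(8) = mex{1,0,0} = 2
G(9) = mex{1,0,0} = 2
G(10) = mex{1,0,0} = 2
G(11) = mex{1,1,0,0} = 2
G(12) = mex{2,1,1,0} = 3
G(13) = mex{2,1,1,0} = 3
G(14) = mex{2,1,1,0} = 3
G(15) = mex{2,2,1,1} = 0
G(16) = mex{3,2,2,1} = 0
G(17) = mex{3,2,2,1} = 0
G(18) = mex{3,2,2,1} = 0
G(19) = mex{0,3,2,2} = 1
G(20) = mex{0,3,3,2} = 1
G(21) = mex{0,3,3,2} = 1
G(22) = mex{0,0,3,2} = 1
G(23) = mex{1,0,0,3} = 2
P-positions are exactly the n with G(n) = 0.

0, 1, 2, 3, 15, 16, 17, 18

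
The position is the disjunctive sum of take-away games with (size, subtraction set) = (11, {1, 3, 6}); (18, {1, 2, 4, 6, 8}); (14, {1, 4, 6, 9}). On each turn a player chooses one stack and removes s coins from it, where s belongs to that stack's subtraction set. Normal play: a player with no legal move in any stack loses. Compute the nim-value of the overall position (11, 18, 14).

Stack A, S = {1, 3, 6}:
n :  0  1  2  3  4  5  6  7  8  9 10 11
G :  0  1  0  1  0  1  2  3  2  0  1  0
G_A(11) = 0.
Stack B, S = {1, 2, 4, 6, 8}:
n :  0  1  2  3  4  5  6  7  8  9 10 11 12 13 14 15 16 17 18
G :  0  1  2  0  1  2  3  4  5  3  0  1  2  0  1  2  3  4  5
G_B(18) = 5.
Stack C, S = {1, 4, 6, 9}:
n :  0  1  2  3  4  5  6  7  8  9 10 11 12 13 14
G :  0  1  0  1  2  0  1  0  1  2  0  1  0  1  2
G_C(14) = 2.
Combined Grundy value = 0 ⊕ 5 ⊕ 2 = 7.

7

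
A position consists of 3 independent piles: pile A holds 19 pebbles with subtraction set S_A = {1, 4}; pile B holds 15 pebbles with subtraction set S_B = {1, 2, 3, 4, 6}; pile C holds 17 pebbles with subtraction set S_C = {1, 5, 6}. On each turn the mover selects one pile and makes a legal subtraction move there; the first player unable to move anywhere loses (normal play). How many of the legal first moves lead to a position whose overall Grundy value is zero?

Pile A, S = {1, 4}:
n :  0  1  2  3  4  5  6  7  8  9 10 11 12 13 14 15 16 17 18 19
G :  0  1  0  1  2  0  1  0  1  2  0  1  0  1  2  0  1  0  1  2
G_A(19) = 2.
Pile B, S = {1, 2, 3, 4, 6}:
n :  0  1  2  3  4  5  6  7  8  9 10 11 12 13 14 15
G :  0  1  2  3  4  0  1  2  3  4  0  1  2  3  4  0
G_B(15) = 0.
Pile C, S = {1, 5, 6}:
n :  0  1  2  3  4  5  6  7  8  9 10 11 12 13 14 15 16 17
G :  0  1  0  1  0  1  2  3  2  3  2  0  1  0  1  0  1  2
G_C(17) = 2.
Combined Grundy value = 2 ⊕ 0 ⊕ 2 = 0.
A winning move leaves total XOR = 0, i.e. changes one component's Grundy value g to g ⊕ X where X is the current total.
Pile A: target g' = 2⊕0 = 2, but every legal move changes the Grundy value (mex property), so 0 moves.
Pile B: target g' = 0⊕0 = 0, but every legal move changes the Grundy value (mex property), so 0 moves.
Pile C: target g' = 2⊕0 = 2, but every legal move changes the Grundy value (mex property), so 0 moves.

0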